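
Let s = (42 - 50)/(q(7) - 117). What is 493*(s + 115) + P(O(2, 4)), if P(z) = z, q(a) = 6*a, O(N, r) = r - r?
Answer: 4256069/75 ≈ 56748.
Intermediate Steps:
O(N, r) = 0
s = 8/75 (s = (42 - 50)/(6*7 - 117) = -8/(42 - 117) = -8/(-75) = -8*(-1/75) = 8/75 ≈ 0.10667)
493*(s + 115) + P(O(2, 4)) = 493*(8/75 + 115) + 0 = 493*(8633/75) + 0 = 4256069/75 + 0 = 4256069/75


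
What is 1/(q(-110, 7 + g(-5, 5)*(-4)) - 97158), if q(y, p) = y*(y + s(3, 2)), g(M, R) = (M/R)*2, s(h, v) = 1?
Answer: -1/85168 ≈ -1.1742e-5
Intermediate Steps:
g(M, R) = 2*M/R
q(y, p) = y*(1 + y) (q(y, p) = y*(y + 1) = y*(1 + y))
1/(q(-110, 7 + g(-5, 5)*(-4)) - 97158) = 1/(-110*(1 - 110) - 97158) = 1/(-110*(-109) - 97158) = 1/(11990 - 97158) = 1/(-85168) = -1/85168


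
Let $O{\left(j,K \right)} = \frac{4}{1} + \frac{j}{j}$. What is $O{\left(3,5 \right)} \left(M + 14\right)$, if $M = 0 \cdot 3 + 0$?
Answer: $70$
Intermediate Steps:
$O{\left(j,K \right)} = 5$ ($O{\left(j,K \right)} = 4 \cdot 1 + 1 = 4 + 1 = 5$)
$M = 0$ ($M = 0 + 0 = 0$)
$O{\left(3,5 \right)} \left(M + 14\right) = 5 \left(0 + 14\right) = 5 \cdot 14 = 70$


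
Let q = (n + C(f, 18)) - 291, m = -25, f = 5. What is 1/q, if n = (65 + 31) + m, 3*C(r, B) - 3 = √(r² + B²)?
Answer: -1971/431300 - 3*√349/431300 ≈ -0.0046998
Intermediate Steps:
C(r, B) = 1 + √(B² + r²)/3 (C(r, B) = 1 + √(r² + B²)/3 = 1 + √(B² + r²)/3)
n = 71 (n = (65 + 31) - 25 = 96 - 25 = 71)
q = -219 + √349/3 (q = (71 + (1 + √(18² + 5²)/3)) - 291 = (71 + (1 + √(324 + 25)/3)) - 291 = (71 + (1 + √349/3)) - 291 = (72 + √349/3) - 291 = -219 + √349/3 ≈ -212.77)
1/q = 1/(-219 + √349/3)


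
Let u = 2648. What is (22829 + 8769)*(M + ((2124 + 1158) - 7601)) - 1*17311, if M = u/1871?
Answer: -255287384079/1871 ≈ -1.3644e+8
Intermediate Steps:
M = 2648/1871 ≈ 1.4153
(22829 + 8769)*(M + ((2124 + 1158) - 7601)) - 1*17311 = (22829 + 8769)*(2648/1871 + ((2124 + 1158) - 7601)) - 1*17311 = 31598*(2648/1871 + (3282 - 7601)) - 17311 = 31598*(2648/1871 - 4319) - 17311 = 31598*(-8078201/1871) - 17311 = -255254995198/1871 - 17311 = -255287384079/1871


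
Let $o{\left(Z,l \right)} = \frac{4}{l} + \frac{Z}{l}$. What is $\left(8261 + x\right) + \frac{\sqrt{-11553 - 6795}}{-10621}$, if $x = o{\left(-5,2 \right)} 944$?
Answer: $7789 - \frac{2 i \sqrt{4587}}{10621} \approx 7789.0 - 0.012753 i$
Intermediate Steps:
$x = -472$ ($x = \frac{4 - 5}{2} \cdot 944 = \frac{1}{2} \left(-1\right) 944 = \left(- \frac{1}{2}\right) 944 = -472$)
$\left(8261 + x\right) + \frac{\sqrt{-11553 - 6795}}{-10621} = \left(8261 - 472\right) + \frac{\sqrt{-11553 - 6795}}{-10621} = 7789 + \sqrt{-18348} \left(- \frac{1}{10621}\right) = 7789 + 2 i \sqrt{4587} \left(- \frac{1}{10621}\right) = 7789 - \frac{2 i \sqrt{4587}}{10621}$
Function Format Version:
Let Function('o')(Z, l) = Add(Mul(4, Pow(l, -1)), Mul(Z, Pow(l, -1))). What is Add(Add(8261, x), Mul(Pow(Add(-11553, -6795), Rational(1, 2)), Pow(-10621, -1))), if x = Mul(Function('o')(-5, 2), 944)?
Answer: Add(7789, Mul(Rational(-2, 10621), I, Pow(4587, Rational(1, 2)))) ≈ Add(7789.0, Mul(-0.012753, I))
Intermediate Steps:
x = -472 (x = Mul(Mul(Pow(2, -1), Add(4, -5)), 944) = Mul(Mul(Rational(1, 2), -1), 944) = Mul(Rational(-1, 2), 944) = -472)
Add(Add(8261, x), Mul(Pow(Add(-11553, -6795), Rational(1, 2)), Pow(-10621, -1))) = Add(Add(8261, -472), Mul(Pow(Add(-11553, -6795), Rational(1, 2)), Pow(-10621, -1))) = Add(7789, Mul(Pow(-18348, Rational(1, 2)), Rational(-1, 10621))) = Add(7789, Mul(Mul(2, I, Pow(4587, Rational(1, 2))), Rational(-1, 10621))) = Add(7789, Mul(Rational(-2, 10621), I, Pow(4587, Rational(1, 2))))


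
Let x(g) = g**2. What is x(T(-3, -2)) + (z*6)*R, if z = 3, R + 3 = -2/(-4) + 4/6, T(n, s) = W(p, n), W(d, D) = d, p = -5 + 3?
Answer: -29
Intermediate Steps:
p = -2
T(n, s) = -2
R = -11/6 (R = -3 + (-2/(-4) + 4/6) = -3 + (-2*(-1/4) + 4*(1/6)) = -3 + (1/2 + 2/3) = -3 + 7/6 = -11/6 ≈ -1.8333)
x(T(-3, -2)) + (z*6)*R = (-2)**2 + (3*6)*(-11/6) = 4 + 18*(-11/6) = 4 - 33 = -29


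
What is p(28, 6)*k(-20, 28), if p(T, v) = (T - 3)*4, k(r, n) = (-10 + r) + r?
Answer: -5000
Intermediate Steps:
k(r, n) = -10 + 2*r
p(T, v) = -12 + 4*T (p(T, v) = (-3 + T)*4 = -12 + 4*T)
p(28, 6)*k(-20, 28) = (-12 + 4*28)*(-10 + 2*(-20)) = (-12 + 112)*(-10 - 40) = 100*(-50) = -5000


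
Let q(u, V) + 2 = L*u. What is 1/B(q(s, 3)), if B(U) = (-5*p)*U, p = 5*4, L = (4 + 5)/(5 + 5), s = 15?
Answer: -1/1150 ≈ -0.00086956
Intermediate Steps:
L = 9/10 ≈ 0.90000
p = 20
q(u, V) = -2 + 9*u/10
B(U) = -100*U (B(U) = (-5*20)*U = -100*U)
1/B(q(s, 3)) = 1/(-100*(-2 + (9/10)*15)) = 1/(-100*(-2 + 27/2)) = 1/(-100*23/2) = 1/(-1150) = -1/1150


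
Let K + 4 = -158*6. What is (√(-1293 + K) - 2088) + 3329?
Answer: 1241 + I*√2245 ≈ 1241.0 + 47.381*I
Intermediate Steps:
K = -952 (K = -4 - 158*6 = -4 - 948 = -952)
(√(-1293 + K) - 2088) + 3329 = (√(-1293 - 952) - 2088) + 3329 = (√(-2245) - 2088) + 3329 = (I*√2245 - 2088) + 3329 = (-2088 + I*√2245) + 3329 = 1241 + I*√2245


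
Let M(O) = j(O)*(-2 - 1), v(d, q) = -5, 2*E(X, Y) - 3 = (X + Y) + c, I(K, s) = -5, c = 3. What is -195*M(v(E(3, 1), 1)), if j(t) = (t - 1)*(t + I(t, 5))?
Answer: 35100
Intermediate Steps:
E(X, Y) = 3 + X/2 + Y/2 (E(X, Y) = 3/2 + ((X + Y) + 3)/2 = 3/2 + (3 + X + Y)/2 = 3/2 + (3/2 + X/2 + Y/2) = 3 + X/2 + Y/2)
j(t) = (-1 + t)*(-5 + t) (j(t) = (t - 1)*(t - 5) = (-1 + t)*(-5 + t))
M(O) = -15 - 3*O² + 18*O (M(O) = (5 + O² - 6*O)*(-2 - 1) = (5 + O² - 6*O)*(-3) = -15 - 3*O² + 18*O)
-195*M(v(E(3, 1), 1)) = -195*(-15 - 3*(-5)² + 18*(-5)) = -195*(-15 - 3*25 - 90) = -195*(-15 - 75 - 90) = -195*(-180) = 35100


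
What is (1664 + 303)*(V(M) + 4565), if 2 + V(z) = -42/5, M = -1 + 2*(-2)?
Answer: 44794491/5 ≈ 8.9589e+6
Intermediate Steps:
M = -5 (M = -1 - 4 = -5)
V(z) = -52/5 (V(z) = -2 - 42/5 = -52/5)
(1664 + 303)*(V(M) + 4565) = (1664 + 303)*(-52/5 + 4565) = 1967*(22773/5) = 44794491/5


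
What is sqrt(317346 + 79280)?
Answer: sqrt(396626) ≈ 629.78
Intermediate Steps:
sqrt(317346 + 79280) = sqrt(396626)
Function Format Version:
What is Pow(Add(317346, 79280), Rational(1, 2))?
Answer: Pow(396626, Rational(1, 2)) ≈ 629.78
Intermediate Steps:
Pow(Add(317346, 79280), Rational(1, 2)) = Pow(396626, Rational(1, 2))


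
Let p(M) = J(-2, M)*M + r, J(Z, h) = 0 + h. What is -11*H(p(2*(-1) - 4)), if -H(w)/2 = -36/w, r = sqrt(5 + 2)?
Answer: -28512/1289 + 792*sqrt(7)/1289 ≈ -20.494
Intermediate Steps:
r = sqrt(7) ≈ 2.6458
J(Z, h) = h
p(M) = sqrt(7) + M**2 (p(M) = M*M + sqrt(7) = M**2 + sqrt(7) = sqrt(7) + M**2)
H(w) = 72/w (H(w) = -(-72)/w = 72/w)
-11*H(p(2*(-1) - 4)) = -792/(sqrt(7) + (2*(-1) - 4)**2) = -792/(sqrt(7) + (-2 - 4)**2) = -792/(sqrt(7) + (-6)**2) = -792/(sqrt(7) + 36) = -792/(36 + sqrt(7))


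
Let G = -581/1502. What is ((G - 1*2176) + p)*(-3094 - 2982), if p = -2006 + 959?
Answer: 14708559026/751 ≈ 1.9585e+7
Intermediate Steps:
G = -581/1502 (G = -581*1/1502 = -581/1502 ≈ -0.38682)
p = -1047
((G - 1*2176) + p)*(-3094 - 2982) = ((-581/1502 - 1*2176) - 1047)*(-3094 - 2982) = ((-581/1502 - 2176) - 1047)*(-6076) = (-3268933/1502 - 1047)*(-6076) = -4841527/1502*(-6076) = 14708559026/751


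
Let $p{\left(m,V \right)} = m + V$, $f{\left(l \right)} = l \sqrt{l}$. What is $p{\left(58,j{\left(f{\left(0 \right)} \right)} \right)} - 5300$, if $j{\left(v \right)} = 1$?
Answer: $-5241$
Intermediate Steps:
$f{\left(l \right)} = l^{\frac{3}{2}}$
$p{\left(m,V \right)} = V + m$
$p{\left(58,j{\left(f{\left(0 \right)} \right)} \right)} - 5300 = \left(1 + 58\right) - 5300 = 59 - 5300 = -5241$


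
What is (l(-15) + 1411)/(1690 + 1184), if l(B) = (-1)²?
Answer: 706/1437 ≈ 0.49130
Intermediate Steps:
l(B) = 1
(l(-15) + 1411)/(1690 + 1184) = (1 + 1411)/(1690 + 1184) = 1412/2874 = 1412*(1/2874) = 706/1437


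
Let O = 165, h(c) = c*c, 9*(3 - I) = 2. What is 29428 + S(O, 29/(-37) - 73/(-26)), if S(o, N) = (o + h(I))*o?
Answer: 1564006/27 ≈ 57926.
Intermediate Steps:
I = 25/9 (I = 3 - ⅑*2 = 3 - 2/9 = 25/9 ≈ 2.7778)
h(c) = c²
S(o, N) = o*(625/81 + o) (S(o, N) = (o + (25/9)²)*o = (o + 625/81)*o = (625/81 + o)*o = o*(625/81 + o))
29428 + S(O, 29/(-37) - 73/(-26)) = 29428 + (1/81)*165*(625 + 81*165) = 29428 + (1/81)*165*(625 + 13365) = 29428 + (1/81)*165*13990 = 29428 + 769450/27 = 1564006/27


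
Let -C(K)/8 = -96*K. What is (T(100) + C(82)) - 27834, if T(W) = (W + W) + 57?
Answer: 35399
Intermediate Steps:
T(W) = 57 + 2*W (T(W) = 2*W + 57 = 57 + 2*W)
C(K) = 768*K (C(K) = -(-768)*K = 768*K)
(T(100) + C(82)) - 27834 = ((57 + 2*100) + 768*82) - 27834 = ((57 + 200) + 62976) - 27834 = (257 + 62976) - 27834 = 63233 - 27834 = 35399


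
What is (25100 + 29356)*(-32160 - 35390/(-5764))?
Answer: -2523148647900/1441 ≈ -1.7510e+9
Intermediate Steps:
(25100 + 29356)*(-32160 - 35390/(-5764)) = 54456*(-32160 - 35390*(-1/5764)) = 54456*(-32160 + 17695/2882) = 54456*(-92667425/2882) = -2523148647900/1441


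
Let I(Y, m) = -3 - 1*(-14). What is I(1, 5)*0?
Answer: 0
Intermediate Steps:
I(Y, m) = 11 (I(Y, m) = -3 + 14 = 11)
I(1, 5)*0 = 11*0 = 0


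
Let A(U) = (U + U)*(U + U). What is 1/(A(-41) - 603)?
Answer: 1/6121 ≈ 0.00016337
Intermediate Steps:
A(U) = 4*U² (A(U) = (2*U)*(2*U) = 4*U²)
1/(A(-41) - 603) = 1/(4*(-41)² - 603) = 1/(4*1681 - 603) = 1/(6724 - 603) = 1/6121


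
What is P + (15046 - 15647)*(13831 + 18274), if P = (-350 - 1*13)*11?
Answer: -19299098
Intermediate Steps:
P = -3993 (P = (-350 - 13)*11 = -363*11 = -3993)
P + (15046 - 15647)*(13831 + 18274) = -3993 + (15046 - 15647)*(13831 + 18274) = -3993 - 601*32105 = -3993 - 19295105 = -19299098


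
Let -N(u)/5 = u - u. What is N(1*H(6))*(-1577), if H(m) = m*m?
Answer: 0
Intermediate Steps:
H(m) = m²
N(u) = 0 (N(u) = -5*(u - u) = -5*0 = 0)
N(1*H(6))*(-1577) = 0*(-1577) = 0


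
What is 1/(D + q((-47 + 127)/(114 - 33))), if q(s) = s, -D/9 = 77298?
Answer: -81/56350162 ≈ -1.4374e-6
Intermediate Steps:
D = -695682 (D = -9*77298 = -695682)
1/(D + q((-47 + 127)/(114 - 33))) = 1/(-695682 + (-47 + 127)/(114 - 33)) = 1/(-695682 + 80/81) = 1/(-56350162/81) = -81/56350162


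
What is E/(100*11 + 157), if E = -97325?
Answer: -97325/1257 ≈ -77.426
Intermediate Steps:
E/(100*11 + 157) = -97325/(100*11 + 157) = -97325/(1100 + 157) = -97325/1257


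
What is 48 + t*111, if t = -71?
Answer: -7833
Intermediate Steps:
48 + t*111 = 48 - 71*111 = 48 - 7881 = -7833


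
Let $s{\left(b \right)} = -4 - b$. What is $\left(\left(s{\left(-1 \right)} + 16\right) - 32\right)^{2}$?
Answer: $361$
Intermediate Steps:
$\left(\left(s{\left(-1 \right)} + 16\right) - 32\right)^{2} = \left(\left(\left(-4 - -1\right) + 16\right) - 32\right)^{2} = \left(\left(\left(-4 + 1\right) + 16\right) - 32\right)^{2} = \left(\left(-3 + 16\right) - 32\right)^{2} = \left(13 - 32\right)^{2} = \left(-19\right)^{2} = 361$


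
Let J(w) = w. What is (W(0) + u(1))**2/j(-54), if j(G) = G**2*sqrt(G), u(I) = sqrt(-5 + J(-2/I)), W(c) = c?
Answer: 7*I*sqrt(6)/52488 ≈ 0.00032667*I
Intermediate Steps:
u(I) = sqrt(-5 - 2/I)
j(G) = G**(5/2)
(W(0) + u(1))**2/j(-54) = (0 + sqrt(-5 - 2/1))**2/((-54)**(5/2)) = (0 + sqrt(-5 - 2*1))**2/((8748*I*sqrt(6))) = (0 + sqrt(-5 - 2))**2*(-I*sqrt(6)/52488) = (0 + sqrt(-7))**2*(-I*sqrt(6)/52488) = (0 + I*sqrt(7))**2*(-I*sqrt(6)/52488) = (I*sqrt(7))**2*(-I*sqrt(6)/52488) = -(-7)*I*sqrt(6)/52488 = 7*I*sqrt(6)/52488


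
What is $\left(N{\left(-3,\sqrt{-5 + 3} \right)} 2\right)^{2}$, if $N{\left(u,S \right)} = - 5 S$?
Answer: $-200$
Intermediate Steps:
$\left(N{\left(-3,\sqrt{-5 + 3} \right)} 2\right)^{2} = \left(- 5 \sqrt{-5 + 3} \cdot 2\right)^{2} = \left(- 5 \sqrt{-2} \cdot 2\right)^{2} = \left(- 5 i \sqrt{2} \cdot 2\right)^{2} = \left(- 10 i \sqrt{2}\right)^{2} = -200$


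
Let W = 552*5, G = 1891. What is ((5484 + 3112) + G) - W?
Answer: 7727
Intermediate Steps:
W = 2760
((5484 + 3112) + G) - W = ((5484 + 3112) + 1891) - 1*2760 = (8596 + 1891) - 2760 = 10487 - 2760 = 7727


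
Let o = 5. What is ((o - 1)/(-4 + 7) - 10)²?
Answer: 676/9 ≈ 75.111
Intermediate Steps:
((o - 1)/(-4 + 7) - 10)² = ((5 - 1)/(-4 + 7) - 10)² = (4/3 - 10)² = (-26/3)² = 676/9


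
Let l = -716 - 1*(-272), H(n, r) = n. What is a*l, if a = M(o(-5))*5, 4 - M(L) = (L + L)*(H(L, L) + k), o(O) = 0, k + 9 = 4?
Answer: -8880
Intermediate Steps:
k = -5 (k = -9 + 4 = -5)
l = -444 (l = -716 + 272 = -444)
M(L) = 4 - 2*L*(-5 + L) (M(L) = 4 - (L + L)*(L - 5) = 4 - 2*L*(-5 + L))
a = 20 (a = (4 - 2*0² + 10*0)*5 = (4 - 2*0 + 0)*5 = (4 + 0 + 0)*5 = 4*5 = 20)
a*l = 20*(-444) = -8880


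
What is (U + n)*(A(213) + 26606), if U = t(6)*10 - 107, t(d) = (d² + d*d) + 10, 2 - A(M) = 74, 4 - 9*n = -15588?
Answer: 583986806/9 ≈ 6.4887e+7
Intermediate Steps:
n = 15592/9 (n = 4/9 - ⅑*(-15588) = 4/9 + 1732 = 15592/9 ≈ 1732.4)
A(M) = -72 (A(M) = 2 - 1*74 = 2 - 74 = -72)
t(d) = 10 + 2*d² (t(d) = (d² + d²) + 10 = 2*d² + 10 = 10 + 2*d²)
U = 713 (U = (10 + 2*6²)*10 - 107 = (10 + 2*36)*10 - 107 = (10 + 72)*10 - 107 = 82*10 - 107 = 820 - 107 = 713)
(U + n)*(A(213) + 26606) = (713 + 15592/9)*(-72 + 26606) = (22009/9)*26534 = 583986806/9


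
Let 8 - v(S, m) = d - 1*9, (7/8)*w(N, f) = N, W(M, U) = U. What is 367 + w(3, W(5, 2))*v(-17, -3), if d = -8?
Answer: 3169/7 ≈ 452.71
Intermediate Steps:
w(N, f) = 8*N/7
v(S, m) = 25 (v(S, m) = 8 - (-8 - 1*9) = 8 - (-8 - 9) = 8 - 1*(-17) = 8 + 17 = 25)
367 + w(3, W(5, 2))*v(-17, -3) = 367 + ((8/7)*3)*25 = 367 + (24/7)*25 = 367 + 600/7 = 3169/7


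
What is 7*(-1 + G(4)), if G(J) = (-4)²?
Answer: 105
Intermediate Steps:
G(J) = 16
7*(-1 + G(4)) = 7*(-1 + 16) = 7*15 = 105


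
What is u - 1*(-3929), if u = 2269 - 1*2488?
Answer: 3710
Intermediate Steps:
u = -219 (u = 2269 - 2488 = -219)
u - 1*(-3929) = -219 - 1*(-3929) = -219 + 3929 = 3710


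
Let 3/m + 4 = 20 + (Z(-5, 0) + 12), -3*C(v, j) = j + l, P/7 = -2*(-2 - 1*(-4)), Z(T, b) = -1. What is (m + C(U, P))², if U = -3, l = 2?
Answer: 6241/81 ≈ 77.049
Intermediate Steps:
P = -28 (P = 7*(-2*(-2 - 1*(-4))) = 7*(-2*(-2 + 4)) = 7*(-2*2) = 7*(-4) = -28)
C(v, j) = -⅔ - j/3 (C(v, j) = -(j + 2)/3 = -(2 + j)/3 = -⅔ - j/3)
m = ⅑ (m = 3/(-4 + (20 + (-1 + 12))) = 3/(-4 + (20 + 11)) = 3/(-4 + 31) = 3/27 = 3*(1/27) = ⅑ ≈ 0.11111)
(m + C(U, P))² = (⅑ + (-⅔ - ⅓*(-28)))² = (⅑ + (-⅔ + 28/3))² = (⅑ + 26/3)² = (79/9)² = 6241/81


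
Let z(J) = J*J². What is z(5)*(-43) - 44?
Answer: -5419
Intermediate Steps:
z(J) = J³
z(5)*(-43) - 44 = 5³*(-43) - 44 = 125*(-43) - 44 = -5375 - 44 = -5419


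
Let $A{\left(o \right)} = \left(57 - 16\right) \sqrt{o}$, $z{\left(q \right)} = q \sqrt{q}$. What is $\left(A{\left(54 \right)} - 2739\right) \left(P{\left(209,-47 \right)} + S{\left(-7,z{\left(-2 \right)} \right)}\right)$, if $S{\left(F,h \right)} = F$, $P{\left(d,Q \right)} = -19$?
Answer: $71214 - 3198 \sqrt{6} \approx 63381.0$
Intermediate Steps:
$z{\left(q \right)} = q^{\frac{3}{2}}$
$A{\left(o \right)} = 41 \sqrt{o}$
$\left(A{\left(54 \right)} - 2739\right) \left(P{\left(209,-47 \right)} + S{\left(-7,z{\left(-2 \right)} \right)}\right) = \left(41 \sqrt{54} - 2739\right) \left(-19 - 7\right) = \left(41 \cdot 3 \sqrt{6} - 2739\right) \left(-26\right) = \left(123 \sqrt{6} - 2739\right) \left(-26\right) = \left(-2739 + 123 \sqrt{6}\right) \left(-26\right) = 71214 - 3198 \sqrt{6}$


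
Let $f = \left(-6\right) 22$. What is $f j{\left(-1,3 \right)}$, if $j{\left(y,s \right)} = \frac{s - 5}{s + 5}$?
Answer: $33$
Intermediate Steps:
$j{\left(y,s \right)} = \frac{-5 + s}{5 + s}$
$f = -132$
$f j{\left(-1,3 \right)} = - 132 \frac{-5 + 3}{5 + 3} = - 132 \cdot \frac{1}{8} \left(-2\right) = \left(-132\right) \left(- \frac{1}{4}\right) = 33$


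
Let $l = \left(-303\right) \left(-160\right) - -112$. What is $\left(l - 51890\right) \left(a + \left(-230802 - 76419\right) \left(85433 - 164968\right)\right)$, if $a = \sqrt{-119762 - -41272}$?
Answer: $-80586043731030 - 3298 i \sqrt{78490} \approx -8.0586 \cdot 10^{13} - 9.2397 \cdot 10^{5} i$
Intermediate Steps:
$a = i \sqrt{78490}$ ($a = \sqrt{-119762 + 41272} = \sqrt{-78490} = i \sqrt{78490} \approx 280.16 i$)
$l = 48592$ ($l = 48480 + 112 = 48592$)
$\left(l - 51890\right) \left(a + \left(-230802 - 76419\right) \left(85433 - 164968\right)\right) = \left(48592 - 51890\right) \left(i \sqrt{78490} + \left(-230802 - 76419\right) \left(85433 - 164968\right)\right) = - 3298 \left(i \sqrt{78490} - -24434822235\right) = - 3298 \left(i \sqrt{78490} + 24434822235\right) = - 3298 \left(24434822235 + i \sqrt{78490}\right) = -80586043731030 - 3298 i \sqrt{78490}$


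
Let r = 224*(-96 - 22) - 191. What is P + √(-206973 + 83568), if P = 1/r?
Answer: -1/26623 + I*√123405 ≈ -3.7562e-5 + 351.29*I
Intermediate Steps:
r = -26623 (r = 224*(-118) - 191 = -26432 - 191 = -26623)
P = -1/26623 (P = 1/(-26623) = -1/26623 ≈ -3.7562e-5)
P + √(-206973 + 83568) = -1/26623 + √(-206973 + 83568) = -1/26623 + √(-123405) = -1/26623 + I*√123405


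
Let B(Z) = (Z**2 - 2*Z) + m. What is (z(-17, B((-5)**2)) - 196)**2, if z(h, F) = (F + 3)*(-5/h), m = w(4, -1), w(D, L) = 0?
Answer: 676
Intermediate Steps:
m = 0
B(Z) = Z**2 - 2*Z (B(Z) = (Z**2 - 2*Z) + 0 = Z**2 - 2*Z)
z(h, F) = -5*(3 + F)/h (z(h, F) = (3 + F)*(-5/h) = -5*(3 + F)/h)
(z(-17, B((-5)**2)) - 196)**2 = (5*(-3 - (-5)**2*(-2 + (-5)**2))/(-17) - 196)**2 = (5*(-1/17)*(-3 - 25*(-2 + 25)) - 196)**2 = (5*(-1/17)*(-3 - 25*23) - 196)**2 = (5*(-1/17)*(-3 - 1*575) - 196)**2 = (5*(-1/17)*(-3 - 575) - 196)**2 = (5*(-1/17)*(-578) - 196)**2 = (170 - 196)**2 = (-26)**2 = 676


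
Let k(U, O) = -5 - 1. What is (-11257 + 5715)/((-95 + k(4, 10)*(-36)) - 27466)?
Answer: 5542/27345 ≈ 0.20267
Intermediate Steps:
k(U, O) = -6
(-11257 + 5715)/((-95 + k(4, 10)*(-36)) - 27466) = (-11257 + 5715)/((-95 - 6*(-36)) - 27466) = -5542/((-95 + 216) - 27466) = -5542/(121 - 27466) = -5542/(-27345) = -5542*(-1/27345) = 5542/27345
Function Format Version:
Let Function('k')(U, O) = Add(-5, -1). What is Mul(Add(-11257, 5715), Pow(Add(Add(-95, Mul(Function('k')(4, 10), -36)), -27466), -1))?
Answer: Rational(5542, 27345) ≈ 0.20267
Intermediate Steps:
Function('k')(U, O) = -6
Mul(Add(-11257, 5715), Pow(Add(Add(-95, Mul(Function('k')(4, 10), -36)), -27466), -1)) = Mul(Add(-11257, 5715), Pow(Add(Add(-95, Mul(-6, -36)), -27466), -1)) = Mul(-5542, Pow(Add(Add(-95, 216), -27466), -1)) = Mul(-5542, Pow(Add(121, -27466), -1)) = Mul(-5542, Pow(-27345, -1)) = Mul(-5542, Rational(-1, 27345)) = Rational(5542, 27345)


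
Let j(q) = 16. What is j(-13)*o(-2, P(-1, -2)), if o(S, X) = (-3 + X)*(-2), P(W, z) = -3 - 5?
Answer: 352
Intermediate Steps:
P(W, z) = -8
o(S, X) = 6 - 2*X
j(-13)*o(-2, P(-1, -2)) = 16*(6 - 2*(-8)) = 16*(6 + 16) = 16*22 = 352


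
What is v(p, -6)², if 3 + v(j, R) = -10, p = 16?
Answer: 169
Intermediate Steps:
v(j, R) = -13 (v(j, R) = -3 - 10 = -13)
v(p, -6)² = (-13)² = 169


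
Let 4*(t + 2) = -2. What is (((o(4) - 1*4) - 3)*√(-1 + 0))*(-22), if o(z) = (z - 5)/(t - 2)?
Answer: 1342*I/9 ≈ 149.11*I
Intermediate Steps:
t = -5/2 (t = -2 + (¼)*(-2) = -2 - ½ = -5/2 ≈ -2.5000)
o(z) = 10/9 - 2*z/9 (o(z) = (z - 5)/(-5/2 - 2) = (-5 + z)/(-9/2) = (-5 + z)*(-2/9) = 10/9 - 2*z/9)
(((o(4) - 1*4) - 3)*√(-1 + 0))*(-22) = ((((10/9 - 2/9*4) - 1*4) - 3)*√(-1 + 0))*(-22) = ((((10/9 - 8/9) - 4) - 3)*√(-1))*(-22) = (((2/9 - 4) - 3)*I)*(-22) = ((-34/9 - 3)*I)*(-22) = -61*I/9*(-22) = 1342*I/9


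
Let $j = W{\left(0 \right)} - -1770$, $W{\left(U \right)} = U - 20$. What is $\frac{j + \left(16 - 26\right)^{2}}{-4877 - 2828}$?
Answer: $- \frac{370}{1541} \approx -0.2401$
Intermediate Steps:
$W{\left(U \right)} = -20 + U$
$j = 1750$ ($j = \left(-20 + 0\right) - -1770 = -20 + 1770 = 1750$)
$\frac{j + \left(16 - 26\right)^{2}}{-4877 - 2828} = \frac{1750 + \left(16 - 26\right)^{2}}{-4877 - 2828} = \frac{1750 + \left(-10\right)^{2}}{-7705} = \left(1750 + 100\right) \left(- \frac{1}{7705}\right) = 1850 \left(- \frac{1}{7705}\right) = - \frac{370}{1541}$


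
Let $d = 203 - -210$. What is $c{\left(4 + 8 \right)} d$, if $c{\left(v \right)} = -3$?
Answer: $-1239$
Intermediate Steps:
$d = 413$ ($d = 203 + 210 = 413$)
$c{\left(4 + 8 \right)} d = \left(-3\right) 413 = -1239$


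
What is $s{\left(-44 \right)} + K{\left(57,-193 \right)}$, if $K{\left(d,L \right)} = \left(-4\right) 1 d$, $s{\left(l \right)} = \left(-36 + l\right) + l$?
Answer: $-352$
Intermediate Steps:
$s{\left(l \right)} = -36 + 2 l$
$K{\left(d,L \right)} = - 4 d$
$s{\left(-44 \right)} + K{\left(57,-193 \right)} = \left(-36 + 2 \left(-44\right)\right) - 228 = \left(-36 - 88\right) - 228 = -124 - 228 = -352$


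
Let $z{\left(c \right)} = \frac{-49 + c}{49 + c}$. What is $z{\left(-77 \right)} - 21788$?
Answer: $- \frac{43567}{2} \approx -21784.0$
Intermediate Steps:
$z{\left(c \right)} = \frac{-49 + c}{49 + c}$
$z{\left(-77 \right)} - 21788 = \frac{-49 - 77}{49 - 77} - 21788 = \frac{1}{-28} \left(-126\right) - 21788 = \left(- \frac{1}{28}\right) \left(-126\right) - 21788 = \frac{9}{2} - 21788 = - \frac{43567}{2}$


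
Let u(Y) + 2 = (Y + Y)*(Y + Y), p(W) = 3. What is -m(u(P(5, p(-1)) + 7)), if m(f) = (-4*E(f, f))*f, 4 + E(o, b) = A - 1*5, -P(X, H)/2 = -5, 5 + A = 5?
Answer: -41544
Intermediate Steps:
A = 0 (A = -5 + 5 = 0)
P(X, H) = 10 (P(X, H) = -2*(-5) = 10)
E(o, b) = -9 (E(o, b) = -4 + (0 - 1*5) = -4 + (0 - 5) = -4 - 5 = -9)
u(Y) = -2 + 4*Y**2 (u(Y) = -2 + (Y + Y)*(Y + Y) = -2 + (2*Y)*(2*Y) = -2 + 4*Y**2)
m(f) = 36*f (m(f) = (-4*(-9))*f = 36*f)
-m(u(P(5, p(-1)) + 7)) = -36*(-2 + 4*(10 + 7)**2) = -36*(-2 + 4*17**2) = -36*(-2 + 4*289) = -36*(-2 + 1156) = -36*1154 = -1*41544 = -41544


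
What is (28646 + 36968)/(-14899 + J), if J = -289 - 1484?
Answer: -32807/8336 ≈ -3.9356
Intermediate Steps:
J = -1773
(28646 + 36968)/(-14899 + J) = (28646 + 36968)/(-14899 - 1773) = 65614/(-16672) = 65614*(-1/16672) = -32807/8336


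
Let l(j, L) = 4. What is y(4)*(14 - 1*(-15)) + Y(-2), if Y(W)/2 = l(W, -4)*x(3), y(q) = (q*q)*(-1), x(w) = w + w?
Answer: -416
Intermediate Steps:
x(w) = 2*w
y(q) = -q² (y(q) = q²*(-1) = -q²)
Y(W) = 48 (Y(W) = 2*(4*(2*3)) = 2*(4*6) = 2*24 = 48)
y(4)*(14 - 1*(-15)) + Y(-2) = (-1*4²)*(14 - 1*(-15)) + 48 = (-1*16)*(14 + 15) + 48 = -16*29 + 48 = -464 + 48 = -416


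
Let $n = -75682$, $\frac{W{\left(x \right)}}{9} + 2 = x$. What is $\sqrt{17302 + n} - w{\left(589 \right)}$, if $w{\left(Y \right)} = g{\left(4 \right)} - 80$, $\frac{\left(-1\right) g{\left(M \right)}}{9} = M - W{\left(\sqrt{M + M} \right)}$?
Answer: $278 - 162 \sqrt{2} + 2 i \sqrt{14595} \approx 48.897 + 241.62 i$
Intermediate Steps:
$W{\left(x \right)} = -18 + 9 x$
$g{\left(M \right)} = -162 - 9 M + 81 \sqrt{2} \sqrt{M}$ ($g{\left(M \right)} = - 9 \left(M - \left(-18 + 9 \sqrt{M + M}\right)\right) = - 9 \left(M - \left(-18 + 9 \sqrt{2 M}\right)\right) = - 9 \left(M - \left(-18 + 9 \sqrt{2} \sqrt{M}\right)\right) = - 9 \left(18 + M - 9 \sqrt{2} \sqrt{M}\right) = -162 - 9 M + 81 \sqrt{2} \sqrt{M}$)
$w{\left(Y \right)} = -278 + 162 \sqrt{2}$ ($w{\left(Y \right)} = \left(-162 - 36 + 81 \sqrt{2} \sqrt{4}\right) - 80 = \left(-162 - 36 + 81 \sqrt{2} \cdot 2\right) - 80 = \left(-162 - 36 + 162 \sqrt{2}\right) - 80 = \left(-198 + 162 \sqrt{2}\right) - 80 = -278 + 162 \sqrt{2}$)
$\sqrt{17302 + n} - w{\left(589 \right)} = \sqrt{17302 - 75682} - \left(-278 + 162 \sqrt{2}\right) = \sqrt{-58380} + \left(278 - 162 \sqrt{2}\right) = 2 i \sqrt{14595} + \left(278 - 162 \sqrt{2}\right) = 278 - 162 \sqrt{2} + 2 i \sqrt{14595}$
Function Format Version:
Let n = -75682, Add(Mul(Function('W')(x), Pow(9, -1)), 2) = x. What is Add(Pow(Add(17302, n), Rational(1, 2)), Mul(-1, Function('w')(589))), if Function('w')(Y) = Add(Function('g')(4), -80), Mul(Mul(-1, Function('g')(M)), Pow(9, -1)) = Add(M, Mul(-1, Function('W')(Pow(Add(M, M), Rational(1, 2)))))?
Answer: Add(278, Mul(-162, Pow(2, Rational(1, 2))), Mul(2, I, Pow(14595, Rational(1, 2)))) ≈ Add(48.897, Mul(241.62, I))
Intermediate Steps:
Function('W')(x) = Add(-18, Mul(9, x))
Function('g')(M) = Add(-162, Mul(-9, M), Mul(81, Pow(2, Rational(1, 2)), Pow(M, Rational(1, 2)))) (Function('g')(M) = Mul(-9, Add(M, Mul(-1, Add(-18, Mul(9, Pow(Add(M, M), Rational(1, 2))))))) = Mul(-9, Add(M, Mul(-1, Add(-18, Mul(9, Pow(Mul(2, M), Rational(1, 2))))))) = Mul(-9, Add(M, Mul(-1, Add(-18, Mul(9, Mul(Pow(2, Rational(1, 2)), Pow(M, Rational(1, 2)))))))) = Mul(-9, Add(M, Mul(-1, Add(-18, Mul(9, Pow(2, Rational(1, 2)), Pow(M, Rational(1, 2))))))) = Mul(-9, Add(M, Add(18, Mul(-9, Pow(2, Rational(1, 2)), Pow(M, Rational(1, 2)))))) = Mul(-9, Add(18, M, Mul(-9, Pow(2, Rational(1, 2)), Pow(M, Rational(1, 2))))) = Add(-162, Mul(-9, M), Mul(81, Pow(2, Rational(1, 2)), Pow(M, Rational(1, 2)))))
Function('w')(Y) = Add(-278, Mul(162, Pow(2, Rational(1, 2)))) (Function('w')(Y) = Add(Add(-162, Mul(-9, 4), Mul(81, Pow(2, Rational(1, 2)), Pow(4, Rational(1, 2)))), -80) = Add(Add(-162, -36, Mul(81, Pow(2, Rational(1, 2)), 2)), -80) = Add(Add(-162, -36, Mul(162, Pow(2, Rational(1, 2)))), -80) = Add(Add(-198, Mul(162, Pow(2, Rational(1, 2)))), -80) = Add(-278, Mul(162, Pow(2, Rational(1, 2)))))
Add(Pow(Add(17302, n), Rational(1, 2)), Mul(-1, Function('w')(589))) = Add(Pow(Add(17302, -75682), Rational(1, 2)), Mul(-1, Add(-278, Mul(162, Pow(2, Rational(1, 2)))))) = Add(Pow(-58380, Rational(1, 2)), Add(278, Mul(-162, Pow(2, Rational(1, 2))))) = Add(Mul(2, I, Pow(14595, Rational(1, 2))), Add(278, Mul(-162, Pow(2, Rational(1, 2))))) = Add(278, Mul(-162, Pow(2, Rational(1, 2))), Mul(2, I, Pow(14595, Rational(1, 2))))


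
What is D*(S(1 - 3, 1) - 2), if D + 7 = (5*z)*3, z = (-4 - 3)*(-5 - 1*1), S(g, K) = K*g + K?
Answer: -1869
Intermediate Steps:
S(g, K) = K + K*g
z = 42 (z = -7*(-5 - 1) = -7*(-6) = 42)
D = 623 (D = -7 + (5*42)*3 = -7 + 210*3 = -7 + 630 = 623)
D*(S(1 - 3, 1) - 2) = 623*(1*(1 + (1 - 3)) - 2) = 623*(1*(1 - 2) - 2) = 623*(1*(-1) - 2) = 623*(-1 - 2) = 623*(-3) = -1869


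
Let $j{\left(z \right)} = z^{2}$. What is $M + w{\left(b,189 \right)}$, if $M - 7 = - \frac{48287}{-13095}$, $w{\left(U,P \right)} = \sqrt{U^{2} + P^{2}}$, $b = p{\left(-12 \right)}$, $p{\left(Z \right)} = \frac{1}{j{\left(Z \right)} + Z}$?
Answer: $\frac{139952}{13095} + \frac{\sqrt{622402705}}{132} \approx 199.69$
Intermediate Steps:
$p{\left(Z \right)} = \frac{1}{Z + Z^{2}}$ ($p{\left(Z \right)} = \frac{1}{Z^{2} + Z} = \frac{1}{Z + Z^{2}}$)
$b = \frac{1}{132}$ ($b = \frac{1}{\left(-12\right) \left(1 - 12\right)} = - \frac{1}{12 \left(-11\right)} = \left(- \frac{1}{12}\right) \left(- \frac{1}{11}\right) = \frac{1}{132} \approx 0.0075758$)
$w{\left(U,P \right)} = \sqrt{P^{2} + U^{2}}$
$M = \frac{139952}{13095}$ ($M = 7 - \frac{48287}{-13095} = 7 - - \frac{48287}{13095} = 7 + \frac{48287}{13095} = \frac{139952}{13095} \approx 10.687$)
$M + w{\left(b,189 \right)} = \frac{139952}{13095} + \sqrt{189^{2} + \left(\frac{1}{132}\right)^{2}} = \frac{139952}{13095} + \sqrt{35721 + \frac{1}{17424}} = \frac{139952}{13095} + \sqrt{\frac{622402705}{17424}} = \frac{139952}{13095} + \frac{\sqrt{622402705}}{132}$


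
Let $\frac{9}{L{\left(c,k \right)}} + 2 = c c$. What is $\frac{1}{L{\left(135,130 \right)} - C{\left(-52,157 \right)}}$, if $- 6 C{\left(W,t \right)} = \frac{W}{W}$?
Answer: $\frac{109338}{18277} \approx 5.9823$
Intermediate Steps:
$L{\left(c,k \right)} = \frac{9}{-2 + c^{2}}$ ($L{\left(c,k \right)} = \frac{9}{-2 + c c} = \frac{9}{-2 + c^{2}}$)
$C{\left(W,t \right)} = - \frac{1}{6}$ ($C{\left(W,t \right)} = - \frac{W \frac{1}{W}}{6} = \left(- \frac{1}{6}\right) 1 = - \frac{1}{6}$)
$\frac{1}{L{\left(135,130 \right)} - C{\left(-52,157 \right)}} = \frac{1}{\frac{9}{-2 + 135^{2}} - - \frac{1}{6}} = \frac{1}{\frac{9}{-2 + 18225} + \frac{1}{6}} = \frac{1}{\frac{9}{18223} + \frac{1}{6}} = \frac{1}{\frac{18277}{109338}} = \frac{109338}{18277}$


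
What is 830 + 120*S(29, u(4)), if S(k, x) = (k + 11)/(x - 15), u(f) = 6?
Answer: 890/3 ≈ 296.67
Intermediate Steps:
S(k, x) = (11 + k)/(-15 + x)
830 + 120*S(29, u(4)) = 830 + 120*((11 + 29)/(-15 + 6)) = 830 + 120*(40/(-9)) = 830 + 120*(-⅑*40) = 830 + 120*(-40/9) = 830 - 1600/3 = 890/3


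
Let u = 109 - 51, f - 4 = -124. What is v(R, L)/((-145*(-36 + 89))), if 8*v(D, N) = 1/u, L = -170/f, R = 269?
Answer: -1/3565840 ≈ -2.8044e-7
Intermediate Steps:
f = -120 (f = 4 - 124 = -120)
L = 17/12 (L = -170/(-120) = -170*(-1/120) = 17/12 ≈ 1.4167)
u = 58
v(D, N) = 1/464 (v(D, N) = (⅛)/58 = (⅛)*(1/58) = 1/464)
v(R, L)/((-145*(-36 + 89))) = 1/(464*((-145*(-36 + 89)))) = 1/(464*((-145*53))) = (1/464)/(-7685) = (1/464)*(-1/7685) = -1/3565840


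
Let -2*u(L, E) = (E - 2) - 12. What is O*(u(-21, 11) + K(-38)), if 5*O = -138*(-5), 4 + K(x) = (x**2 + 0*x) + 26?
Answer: 202515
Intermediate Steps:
u(L, E) = 7 - E/2 (u(L, E) = -((E - 2) - 12)/2 = -((-2 + E) - 12)/2 = -(-14 + E)/2 = 7 - E/2)
K(x) = 22 + x**2 (K(x) = -4 + ((x**2 + 0*x) + 26) = -4 + ((x**2 + 0) + 26) = -4 + (x**2 + 26) = -4 + (26 + x**2) = 22 + x**2)
O = 138 (O = (-138*(-5))/5 = (1/5)*690 = 138)
O*(u(-21, 11) + K(-38)) = 138*((7 - 1/2*11) + (22 + (-38)**2)) = 138*((7 - 11/2) + (22 + 1444)) = 138*(3/2 + 1466) = 138*(2935/2) = 202515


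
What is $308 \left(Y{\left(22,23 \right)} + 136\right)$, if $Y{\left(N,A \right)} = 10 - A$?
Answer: $37884$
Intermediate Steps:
$308 \left(Y{\left(22,23 \right)} + 136\right) = 308 \left(\left(10 - 23\right) + 136\right) = 308 \left(-13 + 136\right) = 308 \cdot 123 = 37884$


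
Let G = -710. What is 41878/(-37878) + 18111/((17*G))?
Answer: -595737959/228593730 ≈ -2.6061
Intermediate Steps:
41878/(-37878) + 18111/((17*G)) = 41878/(-37878) + 18111/((17*(-710))) = 41878*(-1/37878) + 18111/(-12070) = -20939/18939 + 18111*(-1/12070) = -20939/18939 - 18111/12070 = -595737959/228593730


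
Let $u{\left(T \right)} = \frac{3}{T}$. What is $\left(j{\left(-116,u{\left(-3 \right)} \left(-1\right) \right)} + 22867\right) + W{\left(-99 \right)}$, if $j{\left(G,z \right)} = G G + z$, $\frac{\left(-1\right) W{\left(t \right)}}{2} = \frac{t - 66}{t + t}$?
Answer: $\frac{108967}{3} \approx 36322.0$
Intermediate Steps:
$W{\left(t \right)} = - \frac{-66 + t}{t}$ ($W{\left(t \right)} = - 2 \frac{t - 66}{t + t} = - 2 \frac{-66 + t}{2 t} = - \frac{-66 + t}{t}$)
$j{\left(G,z \right)} = z + G^{2}$ ($j{\left(G,z \right)} = G^{2} + z = z + G^{2}$)
$\left(j{\left(-116,u{\left(-3 \right)} \left(-1\right) \right)} + 22867\right) + W{\left(-99 \right)} = \left(\left(\frac{3}{-3} \left(-1\right) + \left(-116\right)^{2}\right) + 22867\right) + \frac{66 - -99}{-99} = \left(\left(3 \left(- \frac{1}{3}\right) \left(-1\right) + 13456\right) + 22867\right) - \frac{66 + 99}{99} = \left(\left(\left(-1\right) \left(-1\right) + 13456\right) + 22867\right) - \frac{5}{3} = \left(\left(1 + 13456\right) + 22867\right) - \frac{5}{3} = \left(13457 + 22867\right) - \frac{5}{3} = 36324 - \frac{5}{3} = \frac{108967}{3}$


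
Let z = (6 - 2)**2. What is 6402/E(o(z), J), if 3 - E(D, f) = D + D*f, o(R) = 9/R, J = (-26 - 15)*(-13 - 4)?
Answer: -17072/1039 ≈ -16.431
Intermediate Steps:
z = 16 (z = 4**2 = 16)
J = 697 (J = -41*(-17) = 697)
E(D, f) = 3 - D - D*f (E(D, f) = 3 - (D + D*f) = 3 + (-D - D*f) = 3 - D - D*f)
6402/E(o(z), J) = 6402/(3 - 9/16 - 1*9/16*697) = 6402/(3 - 9/16 - 1*9*(1/16)*697) = 6402/(3 - 1*9/16 - 1*9/16*697) = 6402/(3 - 9/16 - 6273/16) = 6402/(-3117/8) = 6402*(-8/3117) = -17072/1039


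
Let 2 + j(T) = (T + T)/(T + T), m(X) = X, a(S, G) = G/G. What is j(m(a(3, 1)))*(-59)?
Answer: 59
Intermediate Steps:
a(S, G) = 1
j(T) = -1 (j(T) = -2 + (T + T)/(T + T) = -2 + (2*T)/((2*T)) = -2 + (2*T)*(1/(2*T)) = -2 + 1 = -1)
j(m(a(3, 1)))*(-59) = -1*(-59) = 59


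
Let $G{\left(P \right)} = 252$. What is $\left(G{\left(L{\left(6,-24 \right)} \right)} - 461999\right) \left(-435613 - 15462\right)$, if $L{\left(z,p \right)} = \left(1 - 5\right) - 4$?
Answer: $208282528025$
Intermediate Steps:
$L{\left(z,p \right)} = -8$ ($L{\left(z,p \right)} = -4 - 4 = -8$)
$\left(G{\left(L{\left(6,-24 \right)} \right)} - 461999\right) \left(-435613 - 15462\right) = \left(252 - 461999\right) \left(-435613 - 15462\right) = \left(-461747\right) \left(-451075\right) = 208282528025$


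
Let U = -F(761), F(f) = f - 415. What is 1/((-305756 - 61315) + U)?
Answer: -1/367417 ≈ -2.7217e-6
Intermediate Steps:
F(f) = -415 + f
U = -346 (U = -(-415 + 761) = -1*346 = -346)
1/((-305756 - 61315) + U) = 1/((-305756 - 61315) - 346) = 1/(-367071 - 346) = 1/(-367417) = -1/367417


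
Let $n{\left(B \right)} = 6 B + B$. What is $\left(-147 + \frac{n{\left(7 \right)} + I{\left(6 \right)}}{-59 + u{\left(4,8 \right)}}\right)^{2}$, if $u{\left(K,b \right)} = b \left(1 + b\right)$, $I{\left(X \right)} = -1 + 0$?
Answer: $\frac{3470769}{169} \approx 20537.0$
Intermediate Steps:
$I{\left(X \right)} = -1$
$n{\left(B \right)} = 7 B$
$\left(-147 + \frac{n{\left(7 \right)} + I{\left(6 \right)}}{-59 + u{\left(4,8 \right)}}\right)^{2} = \left(-147 + \frac{7 \cdot 7 - 1}{-59 + 8 \left(1 + 8\right)}\right)^{2} = \left(-147 + \frac{49 - 1}{-59 + 8 \cdot 9}\right)^{2} = \left(-147 + \frac{48}{-59 + 72}\right)^{2} = \left(-147 + \frac{48}{13}\right)^{2} = \left(- \frac{1863}{13}\right)^{2} = \frac{3470769}{169}$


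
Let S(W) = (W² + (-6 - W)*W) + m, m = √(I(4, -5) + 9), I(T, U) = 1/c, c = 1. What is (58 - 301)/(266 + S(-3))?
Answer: -11502/13441 + 81*√10/26882 ≈ -0.84621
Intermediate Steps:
I(T, U) = 1 (I(T, U) = 1/1 = 1)
m = √10 (m = √(1 + 9) = √10 ≈ 3.1623)
S(W) = √10 + W² + W*(-6 - W) (S(W) = (W² + (-6 - W)*W) + √10 = (W² + W*(-6 - W)) + √10 = √10 + W² + W*(-6 - W))
(58 - 301)/(266 + S(-3)) = (58 - 301)/(266 + (√10 - 6*(-3))) = -243/(266 + (√10 + 18)) = -243/(266 + (18 + √10)) = -243/(284 + √10)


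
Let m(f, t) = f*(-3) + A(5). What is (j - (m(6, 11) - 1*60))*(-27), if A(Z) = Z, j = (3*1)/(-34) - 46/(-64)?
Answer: -1081485/544 ≈ -1988.0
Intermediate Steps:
j = 343/544 (j = 3*(-1/34) - 46*(-1/64) = -3/34 + 23/32 = 343/544 ≈ 0.63052)
m(f, t) = 5 - 3*f (m(f, t) = f*(-3) + 5 = -3*f + 5 = 5 - 3*f)
(j - (m(6, 11) - 1*60))*(-27) = (343/544 - ((5 - 3*6) - 1*60))*(-27) = (343/544 - ((5 - 18) - 60))*(-27) = (343/544 - (-13 - 60))*(-27) = (343/544 - 1*(-73))*(-27) = (343/544 + 73)*(-27) = (40055/544)*(-27) = -1081485/544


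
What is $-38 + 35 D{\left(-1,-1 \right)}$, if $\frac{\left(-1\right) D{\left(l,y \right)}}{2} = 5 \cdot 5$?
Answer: $-1788$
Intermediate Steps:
$D{\left(l,y \right)} = -50$ ($D{\left(l,y \right)} = - 2 \cdot 5 \cdot 5 = \left(-2\right) 25 = -50$)
$-38 + 35 D{\left(-1,-1 \right)} = -38 + 35 \left(-50\right) = -38 - 1750 = -1788$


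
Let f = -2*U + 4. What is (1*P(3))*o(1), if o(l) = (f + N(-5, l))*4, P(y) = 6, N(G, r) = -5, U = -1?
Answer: 24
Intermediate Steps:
f = 6 (f = -2*(-1) + 4 = 2 + 4 = 6)
o(l) = 4 (o(l) = (6 - 5)*4 = 1*4 = 4)
(1*P(3))*o(1) = (1*6)*4 = 6*4 = 24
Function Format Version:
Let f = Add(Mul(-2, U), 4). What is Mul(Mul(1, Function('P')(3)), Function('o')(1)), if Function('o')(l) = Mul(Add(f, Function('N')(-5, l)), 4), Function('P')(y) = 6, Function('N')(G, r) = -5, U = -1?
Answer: 24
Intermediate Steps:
f = 6 (f = Add(Mul(-2, -1), 4) = Add(2, 4) = 6)
Function('o')(l) = 4 (Function('o')(l) = Mul(Add(6, -5), 4) = Mul(1, 4) = 4)
Mul(Mul(1, Function('P')(3)), Function('o')(1)) = Mul(Mul(1, 6), 4) = Mul(6, 4) = 24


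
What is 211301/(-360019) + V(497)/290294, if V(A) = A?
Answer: -2659151437/4543971982 ≈ -0.58520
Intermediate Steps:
211301/(-360019) + V(497)/290294 = 211301/(-360019) + 497/290294 = 211301*(-1/360019) + 497*(1/290294) = -9187/15653 + 497/290294 = -2659151437/4543971982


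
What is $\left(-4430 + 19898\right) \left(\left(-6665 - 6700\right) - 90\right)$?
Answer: $-208121940$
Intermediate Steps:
$\left(-4430 + 19898\right) \left(\left(-6665 - 6700\right) - 90\right) = 15468 \left(-13365 - 90\right) = 15468 \left(-13455\right) = -208121940$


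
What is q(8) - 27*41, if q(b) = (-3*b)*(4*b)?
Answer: -1875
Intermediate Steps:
q(b) = -12*b²
q(8) - 27*41 = -12*8² - 27*41 = -12*64 - 1107 = -768 - 1107 = -1875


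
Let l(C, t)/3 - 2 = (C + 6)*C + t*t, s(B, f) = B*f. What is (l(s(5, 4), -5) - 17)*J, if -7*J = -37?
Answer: 8584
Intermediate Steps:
J = 37/7 (J = -1/7*(-37) = 37/7 ≈ 5.2857)
l(C, t) = 6 + 3*t**2 + 3*C*(6 + C) (l(C, t) = 6 + 3*((C + 6)*C + t*t) = 6 + 3*((6 + C)*C + t**2) = 6 + 3*(C*(6 + C) + t**2) = 6 + 3*(t**2 + C*(6 + C)) = 6 + (3*t**2 + 3*C*(6 + C)) = 6 + 3*t**2 + 3*C*(6 + C))
(l(s(5, 4), -5) - 17)*J = ((6 + 3*(5*4)**2 + 3*(-5)**2 + 18*(5*4)) - 17)*(37/7) = ((6 + 3*20**2 + 3*25 + 18*20) - 17)*(37/7) = ((6 + 3*400 + 75 + 360) - 17)*(37/7) = ((6 + 1200 + 75 + 360) - 17)*(37/7) = (1641 - 17)*(37/7) = 1624*(37/7) = 8584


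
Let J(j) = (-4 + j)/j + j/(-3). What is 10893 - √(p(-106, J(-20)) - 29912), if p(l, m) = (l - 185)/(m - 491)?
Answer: 10893 - I*√1570916964053/7247 ≈ 10893.0 - 172.95*I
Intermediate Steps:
J(j) = -j/3 + (-4 + j)/j (J(j) = (-4 + j)/j + j*(-⅓) = (-4 + j)/j - j/3 = -j/3 + (-4 + j)/j)
p(l, m) = (-185 + l)/(-491 + m)
10893 - √(p(-106, J(-20)) - 29912) = 10893 - √((-185 - 106)/(-491 + (1 - 4/(-20) - ⅓*(-20))) - 29912) = 10893 - √(-291/(-491 + (1 - 4*(-1/20) + 20/3)) - 29912) = 10893 - √(-291/(-491 + (1 + ⅕ + 20/3)) - 29912) = 10893 - √(-291/(-491 + 118/15) - 29912) = 10893 - √(-291/(-7247/15) - 29912) = 10893 - √(-15/7247*(-291) - 29912) = 10893 - √(4365/7247 - 29912) = 10893 - √(-216767899/7247) = 10893 - I*√1570916964053/7247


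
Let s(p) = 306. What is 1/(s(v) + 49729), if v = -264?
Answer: 1/50035 ≈ 1.9986e-5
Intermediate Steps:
1/(s(v) + 49729) = 1/(306 + 49729) = 1/50035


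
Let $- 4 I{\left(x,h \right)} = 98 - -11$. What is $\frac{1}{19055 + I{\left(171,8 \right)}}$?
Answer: $\frac{4}{76111} \approx 5.2555 \cdot 10^{-5}$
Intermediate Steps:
$I{\left(x,h \right)} = - \frac{109}{4}$ ($I{\left(x,h \right)} = - \frac{98 - -11}{4} = - \frac{98 + 11}{4} = \left(- \frac{1}{4}\right) 109 = - \frac{109}{4}$)
$\frac{1}{19055 + I{\left(171,8 \right)}} = \frac{1}{19055 - \frac{109}{4}} = \frac{1}{\frac{76111}{4}} = \frac{4}{76111}$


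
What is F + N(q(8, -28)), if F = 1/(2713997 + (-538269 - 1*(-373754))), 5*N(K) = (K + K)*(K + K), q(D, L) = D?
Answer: 652667397/12747410 ≈ 51.200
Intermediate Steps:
N(K) = 4*K²/5 (N(K) = ((K + K)*(K + K))/5 = ((2*K)*(2*K))/5 = (4*K²)/5 = 4*K²/5)
F = 1/2549482 (F = 1/(2713997 + (-538269 + 373754)) = 1/(2713997 - 164515) = 1/2549482 ≈ 3.9224e-7)
F + N(q(8, -28)) = 1/2549482 + (⅘)*8² = 1/2549482 + (⅘)*64 = 1/2549482 + 256/5 = 652667397/12747410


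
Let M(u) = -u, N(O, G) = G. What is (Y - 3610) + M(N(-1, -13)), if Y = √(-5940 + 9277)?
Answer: -3597 + √3337 ≈ -3539.2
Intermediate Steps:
Y = √3337 ≈ 57.767
(Y - 3610) + M(N(-1, -13)) = (√3337 - 3610) - 1*(-13) = (-3610 + √3337) + 13 = -3597 + √3337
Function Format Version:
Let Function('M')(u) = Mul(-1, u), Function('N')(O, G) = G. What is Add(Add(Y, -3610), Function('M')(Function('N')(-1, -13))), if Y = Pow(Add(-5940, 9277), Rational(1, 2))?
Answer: Add(-3597, Pow(3337, Rational(1, 2))) ≈ -3539.2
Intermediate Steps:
Y = Pow(3337, Rational(1, 2)) ≈ 57.767
Add(Add(Y, -3610), Function('M')(Function('N')(-1, -13))) = Add(Add(Pow(3337, Rational(1, 2)), -3610), Mul(-1, -13)) = Add(Add(-3610, Pow(3337, Rational(1, 2))), 13) = Add(-3597, Pow(3337, Rational(1, 2)))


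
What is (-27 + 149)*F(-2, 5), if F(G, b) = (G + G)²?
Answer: 1952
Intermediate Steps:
F(G, b) = 4*G² (F(G, b) = (2*G)² = 4*G²)
(-27 + 149)*F(-2, 5) = (-27 + 149)*(4*(-2)²) = 122*(4*4) = 122*16 = 1952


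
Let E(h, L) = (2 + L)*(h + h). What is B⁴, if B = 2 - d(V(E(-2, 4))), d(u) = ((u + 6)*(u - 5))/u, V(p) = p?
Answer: 81450625/256 ≈ 3.1817e+5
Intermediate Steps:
E(h, L) = 2*h*(2 + L) (E(h, L) = (2 + L)*(2*h) = 2*h*(2 + L))
d(u) = (-5 + u)*(6 + u)/u (d(u) = ((6 + u)*(-5 + u))/u = ((-5 + u)*(6 + u))/u = (-5 + u)*(6 + u)/u)
B = 95/4 (B = 2 - (1 + 2*(-2)*(2 + 4) - 30*(-1/(4*(2 + 4)))) = 2 - (1 + 2*(-2)*6 - 30/(2*(-2)*6)) = 2 - (1 - 24 - 30/(-24)) = 2 - (1 - 24 - 30*(-1/24)) = 2 - (1 - 24 + 5/4) = 2 - 1*(-87/4) = 2 + 87/4 = 95/4 ≈ 23.750)
B⁴ = (95/4)⁴ = 81450625/256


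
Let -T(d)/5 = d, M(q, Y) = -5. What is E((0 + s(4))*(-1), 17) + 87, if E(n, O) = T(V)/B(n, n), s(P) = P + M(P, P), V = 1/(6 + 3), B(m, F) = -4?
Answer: 3137/36 ≈ 87.139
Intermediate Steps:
V = ⅑ (V = 1/9 = ⅑ ≈ 0.11111)
T(d) = -5*d
s(P) = -5 + P (s(P) = P - 5 = -5 + P)
E(n, O) = 5/36 (E(n, O) = -5*⅑/(-4) = -5/9*(-¼) = 5/36)
E((0 + s(4))*(-1), 17) + 87 = 5/36 + 87 = 3137/36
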